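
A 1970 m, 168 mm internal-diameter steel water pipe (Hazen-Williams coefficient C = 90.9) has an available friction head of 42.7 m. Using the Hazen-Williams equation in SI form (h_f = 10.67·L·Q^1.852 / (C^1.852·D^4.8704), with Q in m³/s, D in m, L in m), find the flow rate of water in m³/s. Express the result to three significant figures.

Q ≈ 0.0293 m³/s

Rearranging: Q = [h_f·C^1.852·D^4.8704 / (10.67·L)]^(1/1.852)
Q = [42.7·90.9^1.852·0.168^4.8704 / (10.67·1970)]^0.540 = 0.02935 m³/s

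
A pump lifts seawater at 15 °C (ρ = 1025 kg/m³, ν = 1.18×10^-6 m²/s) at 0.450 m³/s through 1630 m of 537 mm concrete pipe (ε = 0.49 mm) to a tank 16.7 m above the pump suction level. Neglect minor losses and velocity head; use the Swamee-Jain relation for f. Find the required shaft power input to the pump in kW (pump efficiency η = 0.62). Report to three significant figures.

P_shaft ≈ 210 kW

V = 4Q/(πD²) = 1.987 m/s; Re = 9.04×10^5; ε/D = 9.12×10^-4; f = 0.01966
h_f = f(L/D)V²/2g = 12.01 m
Total head H = z + h_f = 16.7 + 12.01 = 28.71 m
P_hyd = ρgQH = 1025·9.81·0.450·28.71 = 129.9 kW
P_shaft = P_hyd/η = 129.9/0.62 = 209.5 kW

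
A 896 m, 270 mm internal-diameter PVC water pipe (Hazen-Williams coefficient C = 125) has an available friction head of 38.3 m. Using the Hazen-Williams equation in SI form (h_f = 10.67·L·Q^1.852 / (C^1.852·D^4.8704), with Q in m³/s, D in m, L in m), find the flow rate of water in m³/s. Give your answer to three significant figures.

Rearranging: Q = [h_f·C^1.852·D^4.8704 / (10.67·L)]^(1/1.852)
Q = [38.3·125^1.852·0.270^4.8704 / (10.67·896)]^0.540 = 0.2028 m³/s

Q ≈ 0.203 m³/s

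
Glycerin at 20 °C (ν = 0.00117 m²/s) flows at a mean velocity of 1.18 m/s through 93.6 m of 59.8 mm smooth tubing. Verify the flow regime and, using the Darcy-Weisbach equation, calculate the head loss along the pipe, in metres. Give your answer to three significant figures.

h_f ≈ 118 m

Re = VD/ν = 1.18·0.05980/0.00117 = 60.3 → laminar (Re < 2300)
f = 64/Re = 1.061
h_f = f(L/D)V²/(2g) = 1.061·(93.6/0.05980)·1.18²/(2·9.81) = 117.9 m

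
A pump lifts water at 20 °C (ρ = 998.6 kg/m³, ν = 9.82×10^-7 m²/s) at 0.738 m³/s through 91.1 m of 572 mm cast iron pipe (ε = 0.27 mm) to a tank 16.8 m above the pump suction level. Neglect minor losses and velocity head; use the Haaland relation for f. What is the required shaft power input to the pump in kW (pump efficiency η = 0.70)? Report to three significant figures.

V = 4Q/(πD²) = 2.872 m/s; Re = 1.67×10^6; ε/D = 4.72×10^-4; f = 0.01680
h_f = f(L/D)V²/2g = 1.125 m
Total head H = z + h_f = 16.8 + 1.125 = 17.92 m
P_hyd = ρgQH = 998.6·9.81·0.738·17.92 = 129.6 kW
P_shaft = P_hyd/η = 129.6/0.70 = 185.1 kW

P_shaft ≈ 185 kW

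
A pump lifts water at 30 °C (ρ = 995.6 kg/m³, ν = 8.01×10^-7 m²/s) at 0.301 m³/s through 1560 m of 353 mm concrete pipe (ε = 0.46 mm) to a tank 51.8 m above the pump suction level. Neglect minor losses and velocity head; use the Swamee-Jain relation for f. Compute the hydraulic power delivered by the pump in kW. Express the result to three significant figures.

P_hyd ≈ 285 kW

V = 4Q/(πD²) = 3.076 m/s; Re = 1.36×10^6; ε/D = 0.00130; f = 0.02122
h_f = f(L/D)V²/2g = 45.21 m
Total head H = z + h_f = 51.8 + 45.21 = 97.01 m
P_hyd = ρgQH = 995.6·9.81·0.301·97.01 = 285.2 kW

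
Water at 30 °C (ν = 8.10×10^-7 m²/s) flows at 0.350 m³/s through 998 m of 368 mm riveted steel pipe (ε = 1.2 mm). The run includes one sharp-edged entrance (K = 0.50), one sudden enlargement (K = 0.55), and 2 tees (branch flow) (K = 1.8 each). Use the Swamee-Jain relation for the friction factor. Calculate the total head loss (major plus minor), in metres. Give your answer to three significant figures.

H_L ≈ 42.9 m

V = 4Q/(πD²) = 3.291 m/s; V²/2g = 0.5519 m
Re = 1.50×10^6, ε/D = 0.00326 → f = 0.02693 (Swamee-Jain)
Major: h_f = f(L/D)·V²/2g = 0.02693·2712·0.5519 = 40.30 m
Minor: ΣK = 4.65; h_m = ΣK·V²/2g = 2.566 m
Total H_L = 40.30 + 2.566 = 42.87 m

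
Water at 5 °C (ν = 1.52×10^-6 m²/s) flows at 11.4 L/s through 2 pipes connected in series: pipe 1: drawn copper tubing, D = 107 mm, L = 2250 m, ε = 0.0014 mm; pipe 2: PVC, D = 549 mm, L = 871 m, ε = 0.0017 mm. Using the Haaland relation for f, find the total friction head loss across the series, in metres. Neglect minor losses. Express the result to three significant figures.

Pipe 1: V = 1.268 m/s, Re = 8.92×10^4, ε/D = 1.31×10^-5, f = 0.01830, h_1 = f(L/D)V²/2g = 31.52 m
Pipe 2: V = 0.04816 m/s, Re = 1.74×10^4, ε/D = 3.10×10^-6, f = 0.02668, h_2 = f(L/D)V²/2g = 0.005003 m
Series → Q common, losses add: H = Σh = 31.53 m

H ≈ 31.5 m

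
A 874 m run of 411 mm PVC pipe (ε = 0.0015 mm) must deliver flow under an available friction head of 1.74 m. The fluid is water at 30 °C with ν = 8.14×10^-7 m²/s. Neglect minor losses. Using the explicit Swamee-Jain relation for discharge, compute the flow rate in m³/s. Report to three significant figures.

Swamee-Jain (Type II): Q = -0.965·√(gD⁵h_f/L)·ln[ε/(3.7D) + √(3.17ν²L/(gD³h_f))]
√(gD⁵h_f/L) = √(9.81·0.411⁵·1.74/874) = 0.01513
ε/(3.7D) = 9.86×10^-7; √(3.17ν²L/(gD³h_f)) = 3.94×10^-5
Q = -0.965·0.01513·ln(4.034×10^-5) = 0.1478 m³/s
Check: V = 1.11 m/s, Re = 5.62×10^5, f = 0.01288, h_f = 1.73 m ≈ 1.74 m ✓

Q ≈ 0.148 m³/s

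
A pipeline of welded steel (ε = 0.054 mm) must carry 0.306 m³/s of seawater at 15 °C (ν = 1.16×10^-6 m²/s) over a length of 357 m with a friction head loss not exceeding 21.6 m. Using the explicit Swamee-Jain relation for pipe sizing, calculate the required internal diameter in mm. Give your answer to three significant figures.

D ≈ 288 mm

Swamee-Jain (Type III): D = 0.66·[ε^1.25·(LQ²/(gh_f))^4.75 + ν·Q^9.4·(L/(gh_f))^5.2]^0.04
LQ²/(gh_f) = 0.1578; L/(gh_f) = 1.685
Term 1 = ε^1.25·(…)^4.75 = 7.18×10^-10; Term 2 = ν·Q^9.4·(…)^5.2 = 2.56×10^-10
D = 0.66·(7.18×10^-10 + 2.56×10^-10)^0.04 = 0.2878 m = 288 mm
Check: V = 4.70 m/s, Re = 1.17×10^6, f = 0.01451, h_f = 20.3 m ≈ 21.6 m ✓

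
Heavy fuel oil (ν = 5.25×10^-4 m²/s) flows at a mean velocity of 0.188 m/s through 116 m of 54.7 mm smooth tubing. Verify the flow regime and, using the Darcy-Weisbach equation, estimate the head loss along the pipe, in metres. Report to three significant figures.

h_f ≈ 12.5 m

Re = VD/ν = 0.188·0.05470/5.25×10^-4 = 19.6 → laminar (Re < 2300)
f = 64/Re = 3.267
h_f = f(L/D)V²/(2g) = 3.267·(116/0.05470)·0.188²/(2·9.81) = 12.48 m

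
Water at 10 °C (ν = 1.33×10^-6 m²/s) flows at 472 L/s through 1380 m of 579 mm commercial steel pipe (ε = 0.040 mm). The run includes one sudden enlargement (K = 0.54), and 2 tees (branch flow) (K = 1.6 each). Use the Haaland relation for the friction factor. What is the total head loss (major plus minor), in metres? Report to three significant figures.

H_L ≈ 5.76 m

V = 4Q/(πD²) = 1.793 m/s; V²/2g = 0.1638 m
Re = 7.80×10^5, ε/D = 6.91×10^-5 → f = 0.01318 (Haaland)
Major: h_f = f(L/D)·V²/2g = 0.01318·2383·0.1638 = 5.145 m
Minor: ΣK = 3.74; h_m = ΣK·V²/2g = 0.6126 m
Total H_L = 5.145 + 0.6126 = 5.758 m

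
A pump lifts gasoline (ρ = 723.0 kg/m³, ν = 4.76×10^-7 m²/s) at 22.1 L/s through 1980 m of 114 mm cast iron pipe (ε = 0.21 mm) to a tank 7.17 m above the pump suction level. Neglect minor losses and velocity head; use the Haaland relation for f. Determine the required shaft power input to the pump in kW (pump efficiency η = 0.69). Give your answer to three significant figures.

P_shaft ≈ 23.6 kW

V = 4Q/(πD²) = 2.165 m/s; Re = 5.19×10^5; ε/D = 0.00184; f = 0.02329
h_f = f(L/D)V²/2g = 96.66 m
Total head H = z + h_f = 7.17 + 96.66 = 103.8 m
P_hyd = ρgQH = 723.0·9.81·0.0221·103.8 = 16.28 kW
P_shaft = P_hyd/η = 16.28/0.69 = 23.59 kW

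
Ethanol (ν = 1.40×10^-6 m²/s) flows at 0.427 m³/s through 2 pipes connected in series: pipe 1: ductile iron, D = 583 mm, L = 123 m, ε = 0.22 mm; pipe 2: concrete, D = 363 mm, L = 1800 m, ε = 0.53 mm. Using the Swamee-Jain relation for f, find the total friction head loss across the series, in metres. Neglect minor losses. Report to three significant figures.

H ≈ 94.6 m

Pipe 1: V = 1.600 m/s, Re = 6.66×10^5, ε/D = 3.77×10^-4, f = 0.01669, h_1 = f(L/D)V²/2g = 0.4593 m
Pipe 2: V = 4.126 m/s, Re = 1.07×10^6, ε/D = 0.00146, f = 0.02187, h_2 = f(L/D)V²/2g = 94.11 m
Series → Q common, losses add: H = Σh = 94.57 m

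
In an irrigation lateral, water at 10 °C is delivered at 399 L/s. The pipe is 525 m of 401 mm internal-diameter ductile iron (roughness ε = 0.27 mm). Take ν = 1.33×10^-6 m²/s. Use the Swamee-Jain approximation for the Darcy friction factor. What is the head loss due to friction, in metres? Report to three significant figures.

h_f ≈ 12.3 m

V = 4Q/(πD²) = 4·0.399/(π·0.401²) = 3.159 m/s
Re = VD/ν = 3.159·0.401/1.33×10^-6 = 9.53×10^5 → turbulent
ε/D = 0.27/401 = 6.73×10^-4
Swamee-Jain: f = 0.01840
h_f = f(L/D)V²/(2g) = 0.01840·(525/0.401)·3.159²/(2·9.81) = 12.25 m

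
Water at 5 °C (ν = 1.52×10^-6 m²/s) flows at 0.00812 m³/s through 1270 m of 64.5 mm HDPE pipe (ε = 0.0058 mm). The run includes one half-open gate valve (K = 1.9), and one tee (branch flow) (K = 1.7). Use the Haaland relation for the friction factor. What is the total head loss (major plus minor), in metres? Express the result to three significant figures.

H_L ≈ 113 m

V = 4Q/(πD²) = 2.485 m/s; V²/2g = 0.3148 m
Re = 1.05×10^5, ε/D = 8.99×10^-5 → f = 0.01804 (Haaland)
Major: h_f = f(L/D)·V²/2g = 0.01804·19690·0.3148 = 111.8 m
Minor: ΣK = 3.60; h_m = ΣK·V²/2g = 1.133 m
Total H_L = 111.8 + 1.133 = 112.9 m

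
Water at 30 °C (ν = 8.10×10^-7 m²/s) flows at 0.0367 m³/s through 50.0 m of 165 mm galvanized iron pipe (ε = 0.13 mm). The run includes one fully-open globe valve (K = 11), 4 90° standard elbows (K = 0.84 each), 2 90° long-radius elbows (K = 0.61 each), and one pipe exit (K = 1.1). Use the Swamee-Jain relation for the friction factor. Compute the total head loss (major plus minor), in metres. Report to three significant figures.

H_L ≈ 3.40 m

V = 4Q/(πD²) = 1.716 m/s; V²/2g = 0.1501 m
Re = 3.50×10^5, ε/D = 7.88×10^-4 → f = 0.01966 (Swamee-Jain)
Major: h_f = f(L/D)·V²/2g = 0.01966·303.0·0.1501 = 0.8946 m
Minor: ΣK = 16.7; h_m = ΣK·V²/2g = 2.504 m
Total H_L = 0.8946 + 2.504 = 3.399 m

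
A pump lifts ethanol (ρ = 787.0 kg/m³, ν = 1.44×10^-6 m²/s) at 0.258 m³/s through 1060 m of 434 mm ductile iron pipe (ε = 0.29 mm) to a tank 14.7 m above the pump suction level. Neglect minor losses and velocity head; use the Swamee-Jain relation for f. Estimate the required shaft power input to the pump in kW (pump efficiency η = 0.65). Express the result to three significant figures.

V = 4Q/(πD²) = 1.744 m/s; Re = 5.26×10^5; ε/D = 6.68×10^-4; f = 0.01871
h_f = f(L/D)V²/2g = 7.086 m
Total head H = z + h_f = 14.7 + 7.086 = 21.79 m
P_hyd = ρgQH = 787.0·9.81·0.258·21.79 = 43.40 kW
P_shaft = P_hyd/η = 43.40/0.65 = 66.76 kW

P_shaft ≈ 66.8 kW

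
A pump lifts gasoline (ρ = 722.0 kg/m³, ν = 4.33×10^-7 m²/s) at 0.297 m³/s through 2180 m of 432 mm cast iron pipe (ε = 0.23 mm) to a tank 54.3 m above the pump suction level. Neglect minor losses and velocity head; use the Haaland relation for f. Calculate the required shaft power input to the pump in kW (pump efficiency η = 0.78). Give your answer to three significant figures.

V = 4Q/(πD²) = 2.026 m/s; Re = 2.02×10^6; ε/D = 5.32×10^-4; f = 0.01718
h_f = f(L/D)V²/2g = 18.15 m
Total head H = z + h_f = 54.3 + 18.15 = 72.45 m
P_hyd = ρgQH = 722.0·9.81·0.297·72.45 = 152.4 kW
P_shaft = P_hyd/η = 152.4/0.78 = 195.4 kW

P_shaft ≈ 195 kW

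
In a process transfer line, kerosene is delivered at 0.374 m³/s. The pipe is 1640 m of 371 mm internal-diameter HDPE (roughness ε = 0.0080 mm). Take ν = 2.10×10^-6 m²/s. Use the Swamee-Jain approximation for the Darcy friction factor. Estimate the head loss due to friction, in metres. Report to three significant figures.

V = 4Q/(πD²) = 4·0.374/(π·0.371²) = 3.460 m/s
Re = VD/ν = 3.460·0.371/2.10×10^-6 = 6.11×10^5 → turbulent
ε/D = 0.0080/371 = 2.16×10^-5
Swamee-Jain: f = 0.01301
h_f = f(L/D)V²/(2g) = 0.01301·(1640/0.371)·3.460²/(2·9.81) = 35.10 m

h_f ≈ 35.1 m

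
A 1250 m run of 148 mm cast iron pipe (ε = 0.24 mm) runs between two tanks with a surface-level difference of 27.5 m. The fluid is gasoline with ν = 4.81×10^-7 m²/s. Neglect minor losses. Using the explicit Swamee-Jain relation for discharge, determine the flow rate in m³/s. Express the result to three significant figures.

Q ≈ 0.0289 m³/s

Swamee-Jain (Type II): Q = -0.965·√(gD⁵h_f/L)·ln[ε/(3.7D) + √(3.17ν²L/(gD³h_f))]
√(gD⁵h_f/L) = √(9.81·0.148⁵·27.5/1250) = 0.003915
ε/(3.7D) = 4.38×10^-4; √(3.17ν²L/(gD³h_f)) = 3.24×10^-5
Q = -0.965·0.003915·ln(4.707×10^-4) = 0.02894 m³/s
Check: V = 1.68 m/s, Re = 5.18×10^5, f = 0.02269, h_f = 27.6 m ≈ 27.5 m ✓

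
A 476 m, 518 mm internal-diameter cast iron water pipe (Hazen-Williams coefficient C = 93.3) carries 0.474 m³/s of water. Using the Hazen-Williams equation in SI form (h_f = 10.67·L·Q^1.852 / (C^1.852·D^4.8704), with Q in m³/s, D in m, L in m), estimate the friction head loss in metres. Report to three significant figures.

h_f ≈ 7.05 m

h_f = 10.67·476·0.474^1.852 / (93.3^1.852·0.518^4.8704) = 7.054 m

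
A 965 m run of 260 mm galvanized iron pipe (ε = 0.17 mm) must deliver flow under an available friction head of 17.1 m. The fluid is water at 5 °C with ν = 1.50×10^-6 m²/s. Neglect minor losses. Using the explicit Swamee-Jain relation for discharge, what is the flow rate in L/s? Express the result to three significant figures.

Q ≈ 116 L/s

Swamee-Jain (Type II): Q = -0.965·√(gD⁵h_f/L)·ln[ε/(3.7D) + √(3.17ν²L/(gD³h_f))]
√(gD⁵h_f/L) = √(9.81·0.260⁵·17.1/965) = 0.01437
ε/(3.7D) = 1.77×10^-4; √(3.17ν²L/(gD³h_f)) = 4.83×10^-5
Q = -0.965·0.01437·ln(2.250×10^-4) = 0.1165 m³/s
Check: V = 2.19 m/s, Re = 3.80×10^5, f = 0.01891, h_f = 17.2 m ≈ 17.1 m ✓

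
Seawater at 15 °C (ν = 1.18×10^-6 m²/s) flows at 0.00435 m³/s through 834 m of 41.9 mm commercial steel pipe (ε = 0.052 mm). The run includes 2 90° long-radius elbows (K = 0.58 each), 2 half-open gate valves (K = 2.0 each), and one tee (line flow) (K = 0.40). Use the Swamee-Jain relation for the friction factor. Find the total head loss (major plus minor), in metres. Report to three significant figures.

V = 4Q/(πD²) = 3.155 m/s; V²/2g = 0.5073 m
Re = 1.12×10^5, ε/D = 0.00124 → f = 0.02293 (Swamee-Jain)
Major: h_f = f(L/D)·V²/2g = 0.02293·19905·0.5073 = 231.6 m
Minor: ΣK = 5.56; h_m = ΣK·V²/2g = 2.820 m
Total H_L = 231.6 + 2.820 = 234.4 m

H_L ≈ 234 m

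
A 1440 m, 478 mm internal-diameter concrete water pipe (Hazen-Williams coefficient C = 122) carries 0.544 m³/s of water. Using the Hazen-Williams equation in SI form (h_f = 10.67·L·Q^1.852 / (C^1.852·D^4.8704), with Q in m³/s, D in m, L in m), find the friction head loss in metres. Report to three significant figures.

h_f ≈ 24.8 m

h_f = 10.67·1440·0.544^1.852 / (122^1.852·0.478^4.8704) = 24.79 m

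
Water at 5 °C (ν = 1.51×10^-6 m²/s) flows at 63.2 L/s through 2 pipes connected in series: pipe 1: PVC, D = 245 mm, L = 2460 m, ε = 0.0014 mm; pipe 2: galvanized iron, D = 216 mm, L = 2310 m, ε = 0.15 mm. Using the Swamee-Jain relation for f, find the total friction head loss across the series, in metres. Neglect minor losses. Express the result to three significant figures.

H ≈ 45.9 m

Pipe 1: V = 1.341 m/s, Re = 2.18×10^5, ε/D = 5.71×10^-6, f = 0.01534, h_1 = f(L/D)V²/2g = 14.11 m
Pipe 2: V = 1.725 m/s, Re = 2.47×10^5, ε/D = 6.94×10^-4, f = 0.01960, h_2 = f(L/D)V²/2g = 31.78 m
Series → Q common, losses add: H = Σh = 45.88 m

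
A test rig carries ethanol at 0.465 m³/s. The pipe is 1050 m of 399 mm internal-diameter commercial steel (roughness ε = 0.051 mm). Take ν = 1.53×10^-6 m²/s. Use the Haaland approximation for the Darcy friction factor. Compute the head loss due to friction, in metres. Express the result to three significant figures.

h_f ≈ 25.5 m

V = 4Q/(πD²) = 4·0.465/(π·0.399²) = 3.719 m/s
Re = VD/ν = 3.719·0.399/1.53×10^-6 = 9.70×10^5 → turbulent
ε/D = 0.051/399 = 1.28×10^-4
Haaland: f = 0.01375
h_f = f(L/D)V²/(2g) = 0.01375·(1050/0.399)·3.719²/(2·9.81) = 25.50 m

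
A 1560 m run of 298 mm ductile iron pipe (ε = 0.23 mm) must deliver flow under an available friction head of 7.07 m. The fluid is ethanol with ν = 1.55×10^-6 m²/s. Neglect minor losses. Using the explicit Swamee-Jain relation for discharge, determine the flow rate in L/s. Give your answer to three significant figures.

Swamee-Jain (Type II): Q = -0.965·√(gD⁵h_f/L)·ln[ε/(3.7D) + √(3.17ν²L/(gD³h_f))]
√(gD⁵h_f/L) = √(9.81·0.298⁵·7.07/1560) = 0.01022
ε/(3.7D) = 2.09×10^-4; √(3.17ν²L/(gD³h_f)) = 8.05×10^-5
Q = -0.965·0.01022·ln(2.891×10^-4) = 0.08038 m³/s
Check: V = 1.15 m/s, Re = 2.22×10^5, f = 0.02010, h_f = 7.12 m ≈ 7.07 m ✓

Q ≈ 80.4 L/s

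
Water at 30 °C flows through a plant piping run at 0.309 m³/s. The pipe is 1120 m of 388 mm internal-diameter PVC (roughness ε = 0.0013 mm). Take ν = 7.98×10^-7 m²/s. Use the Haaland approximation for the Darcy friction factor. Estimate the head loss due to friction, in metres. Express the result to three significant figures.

V = 4Q/(πD²) = 4·0.309/(π·0.388²) = 2.613 m/s
Re = VD/ν = 2.613·0.388/7.98×10^-7 = 1.27×10^6 → turbulent
ε/D = 0.0013/388 = 3.35×10^-6
Haaland: f = 0.01120
h_f = f(L/D)V²/(2g) = 0.01120·(1120/0.388)·2.613²/(2·9.81) = 11.25 m

h_f ≈ 11.3 m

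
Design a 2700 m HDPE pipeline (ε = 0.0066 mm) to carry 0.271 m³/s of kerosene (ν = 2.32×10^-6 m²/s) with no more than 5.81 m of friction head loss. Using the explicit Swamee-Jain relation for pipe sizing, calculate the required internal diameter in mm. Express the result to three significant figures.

Swamee-Jain (Type III): D = 0.66·[ε^1.25·(LQ²/(gh_f))^4.75 + ν·Q^9.4·(L/(gh_f))^5.2]^0.04
LQ²/(gh_f) = 3.479; L/(gh_f) = 47.37
Term 1 = ε^1.25·(…)^4.75 = 1.25×10^-4; Term 2 = ν·Q^9.4·(…)^5.2 = 0.00560
D = 0.66·(1.25×10^-4 + 0.00560)^0.04 = 0.5368 m = 537 mm
Check: V = 1.20 m/s, Re = 2.77×10^5, f = 0.01473, h_f = 5.41 m ≈ 5.81 m ✓

D ≈ 537 mm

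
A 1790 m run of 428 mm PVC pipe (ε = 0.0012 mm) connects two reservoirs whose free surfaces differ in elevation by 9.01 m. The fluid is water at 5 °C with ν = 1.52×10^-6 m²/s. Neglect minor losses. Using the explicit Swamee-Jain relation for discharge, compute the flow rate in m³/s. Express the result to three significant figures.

Swamee-Jain (Type II): Q = -0.965·√(gD⁵h_f/L)·ln[ε/(3.7D) + √(3.17ν²L/(gD³h_f))]
√(gD⁵h_f/L) = √(9.81·0.428⁵·9.01/1790) = 0.02663
ε/(3.7D) = 7.58×10^-7; √(3.17ν²L/(gD³h_f)) = 4.35×10^-5
Q = -0.965·0.02663·ln(4.425×10^-5) = 0.2576 m³/s
Check: V = 1.79 m/s, Re = 5.04×10^5, f = 0.01312, h_f = 8.97 m ≈ 9.01 m ✓

Q ≈ 0.258 m³/s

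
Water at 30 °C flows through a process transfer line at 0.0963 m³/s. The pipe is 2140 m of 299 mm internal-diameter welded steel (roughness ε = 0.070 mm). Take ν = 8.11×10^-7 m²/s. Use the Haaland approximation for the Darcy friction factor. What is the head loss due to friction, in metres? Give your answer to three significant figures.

V = 4Q/(πD²) = 4·0.0963/(π·0.299²) = 1.371 m/s
Re = VD/ν = 1.371·0.299/8.11×10^-7 = 5.06×10^5 → turbulent
ε/D = 0.070/299 = 2.34×10^-4
Haaland: f = 0.01559
h_f = f(L/D)V²/(2g) = 0.01559·(2140/0.299)·1.371²/(2·9.81) = 10.70 m

h_f ≈ 10.7 m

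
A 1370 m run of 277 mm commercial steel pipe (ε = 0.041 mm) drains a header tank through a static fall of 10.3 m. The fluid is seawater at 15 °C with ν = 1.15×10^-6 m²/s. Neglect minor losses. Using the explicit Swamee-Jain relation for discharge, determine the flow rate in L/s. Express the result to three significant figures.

Swamee-Jain (Type II): Q = -0.965·√(gD⁵h_f/L)·ln[ε/(3.7D) + √(3.17ν²L/(gD³h_f))]
√(gD⁵h_f/L) = √(9.81·0.277⁵·10.3/1370) = 0.01097
ε/(3.7D) = 4.00×10^-5; √(3.17ν²L/(gD³h_f)) = 5.17×10^-5
Q = -0.965·0.01097·ln(9.172×10^-5) = 0.09839 m³/s
Check: V = 1.63 m/s, Re = 3.93×10^5, f = 0.01538, h_f = 10.3 m ≈ 10.3 m ✓

Q ≈ 98.4 L/s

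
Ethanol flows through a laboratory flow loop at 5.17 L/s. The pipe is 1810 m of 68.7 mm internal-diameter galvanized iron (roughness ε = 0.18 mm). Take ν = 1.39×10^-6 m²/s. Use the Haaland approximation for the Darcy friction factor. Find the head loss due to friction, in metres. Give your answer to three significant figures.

V = 4Q/(πD²) = 4·0.00517/(π·0.0687²) = 1.395 m/s
Re = VD/ν = 1.395·0.0687/1.39×10^-6 = 6.89×10^4 → turbulent
ε/D = 0.18/68.7 = 0.00262
Haaland: f = 0.02705
h_f = f(L/D)V²/(2g) = 0.02705·(1810/0.0687)·1.395²/(2·9.81) = 70.66 m

h_f ≈ 70.7 m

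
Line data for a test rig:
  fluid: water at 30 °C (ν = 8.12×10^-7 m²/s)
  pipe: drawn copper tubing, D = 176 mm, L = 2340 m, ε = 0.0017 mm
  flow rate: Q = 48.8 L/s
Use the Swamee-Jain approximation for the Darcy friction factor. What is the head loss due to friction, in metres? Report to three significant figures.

h_f ≈ 37.0 m

V = 4Q/(πD²) = 4·0.0488/(π·0.176²) = 2.006 m/s
Re = VD/ν = 2.006·0.176/8.12×10^-7 = 4.35×10^5 → turbulent
ε/D = 0.0017/176 = 9.66×10^-6
Swamee-Jain: f = 0.01357
h_f = f(L/D)V²/(2g) = 0.01357·(2340/0.176)·2.006²/(2·9.81) = 36.99 m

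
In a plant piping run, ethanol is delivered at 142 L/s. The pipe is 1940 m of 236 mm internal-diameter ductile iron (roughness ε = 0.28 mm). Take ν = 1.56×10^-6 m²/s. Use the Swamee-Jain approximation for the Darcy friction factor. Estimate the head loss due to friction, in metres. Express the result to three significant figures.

V = 4Q/(πD²) = 4·0.142/(π·0.236²) = 3.246 m/s
Re = VD/ν = 3.246·0.236/1.56×10^-6 = 4.91×10^5 → turbulent
ε/D = 0.28/236 = 0.00119
Swamee-Jain: f = 0.02114
h_f = f(L/D)V²/(2g) = 0.02114·(1940/0.236)·3.246²/(2·9.81) = 93.33 m

h_f ≈ 93.3 m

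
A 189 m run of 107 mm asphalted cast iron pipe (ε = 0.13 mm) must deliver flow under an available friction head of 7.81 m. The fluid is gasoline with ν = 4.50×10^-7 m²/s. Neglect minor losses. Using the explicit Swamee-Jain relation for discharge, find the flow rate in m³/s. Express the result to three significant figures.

Q ≈ 0.0182 m³/s

Swamee-Jain (Type II): Q = -0.965·√(gD⁵h_f/L)·ln[ε/(3.7D) + √(3.17ν²L/(gD³h_f))]
√(gD⁵h_f/L) = √(9.81·0.107⁵·7.81/189) = 0.002384
ε/(3.7D) = 3.28×10^-4; √(3.17ν²L/(gD³h_f)) = 3.60×10^-5
Q = -0.965·0.002384·ln(3.643×10^-4) = 0.01822 m³/s
Check: V = 2.03 m/s, Re = 4.82×10^5, f = 0.02126, h_f = 7.86 m ≈ 7.81 m ✓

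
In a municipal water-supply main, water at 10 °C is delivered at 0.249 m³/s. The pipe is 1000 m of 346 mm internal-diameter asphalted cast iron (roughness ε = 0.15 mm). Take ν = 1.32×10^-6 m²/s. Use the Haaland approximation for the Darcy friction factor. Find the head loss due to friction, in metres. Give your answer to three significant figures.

h_f ≈ 17.5 m

V = 4Q/(πD²) = 4·0.249/(π·0.346²) = 2.648 m/s
Re = VD/ν = 2.648·0.346/1.32×10^-6 = 6.94×10^5 → turbulent
ε/D = 0.15/346 = 4.34×10^-4
Haaland: f = 0.01690
h_f = f(L/D)V²/(2g) = 0.01690·(1000/0.346)·2.648²/(2·9.81) = 17.46 m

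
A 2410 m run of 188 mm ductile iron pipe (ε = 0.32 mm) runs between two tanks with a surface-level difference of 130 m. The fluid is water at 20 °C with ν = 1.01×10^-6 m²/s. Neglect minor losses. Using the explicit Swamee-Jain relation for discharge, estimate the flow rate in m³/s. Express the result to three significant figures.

Q ≈ 0.0820 m³/s

Swamee-Jain (Type II): Q = -0.965·√(gD⁵h_f/L)·ln[ε/(3.7D) + √(3.17ν²L/(gD³h_f))]
√(gD⁵h_f/L) = √(9.81·0.188⁵·130/2410) = 0.01115
ε/(3.7D) = 4.60×10^-4; √(3.17ν²L/(gD³h_f)) = 3.03×10^-5
Q = -0.965·0.01115·ln(4.904×10^-4) = 0.08198 m³/s
Check: V = 2.95 m/s, Re = 5.50×10^5, f = 0.02293, h_f = 131 m ≈ 130 m ✓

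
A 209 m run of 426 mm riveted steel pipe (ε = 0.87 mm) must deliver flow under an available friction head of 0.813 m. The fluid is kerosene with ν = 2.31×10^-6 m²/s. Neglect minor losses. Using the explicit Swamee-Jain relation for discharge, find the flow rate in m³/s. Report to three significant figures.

Q ≈ 0.165 m³/s

Swamee-Jain (Type II): Q = -0.965·√(gD⁵h_f/L)·ln[ε/(3.7D) + √(3.17ν²L/(gD³h_f))]
√(gD⁵h_f/L) = √(9.81·0.426⁵·0.813/209) = 0.02314
ε/(3.7D) = 5.52×10^-4; √(3.17ν²L/(gD³h_f)) = 7.57×10^-5
Q = -0.965·0.02314·ln(6.277×10^-4) = 0.1646 m³/s
Check: V = 1.16 m/s, Re = 2.13×10^5, f = 0.02455, h_f = 0.819 m ≈ 0.813 m ✓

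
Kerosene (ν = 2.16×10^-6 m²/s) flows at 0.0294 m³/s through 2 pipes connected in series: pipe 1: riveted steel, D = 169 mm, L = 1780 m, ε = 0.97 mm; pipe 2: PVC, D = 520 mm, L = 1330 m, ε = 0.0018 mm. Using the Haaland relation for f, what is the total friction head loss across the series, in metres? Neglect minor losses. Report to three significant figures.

H ≈ 30.0 m

Pipe 1: V = 1.311 m/s, Re = 1.03×10^5, ε/D = 0.00574, f = 0.03250, h_1 = f(L/D)V²/2g = 29.97 m
Pipe 2: V = 0.1384 m/s, Re = 3.33×10^4, ε/D = 3.46×10^-6, f = 0.02275, h_2 = f(L/D)V²/2g = 0.05683 m
Series → Q common, losses add: H = Σh = 30.03 m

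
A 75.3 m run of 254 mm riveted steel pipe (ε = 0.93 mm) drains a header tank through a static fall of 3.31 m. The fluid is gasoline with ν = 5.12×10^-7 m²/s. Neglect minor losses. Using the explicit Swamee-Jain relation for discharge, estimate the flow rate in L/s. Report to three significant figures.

Q ≈ 142 L/s

Swamee-Jain (Type II): Q = -0.965·√(gD⁵h_f/L)·ln[ε/(3.7D) + √(3.17ν²L/(gD³h_f))]
√(gD⁵h_f/L) = √(9.81·0.254⁵·3.31/75.3) = 0.02135
ε/(3.7D) = 9.90×10^-4; √(3.17ν²L/(gD³h_f)) = 1.08×10^-5
Q = -0.965·0.02135·ln(0.001000) = 0.1423 m³/s
Check: V = 2.81 m/s, Re = 1.39×10^6, f = 0.02783, h_f = 3.32 m ≈ 3.31 m ✓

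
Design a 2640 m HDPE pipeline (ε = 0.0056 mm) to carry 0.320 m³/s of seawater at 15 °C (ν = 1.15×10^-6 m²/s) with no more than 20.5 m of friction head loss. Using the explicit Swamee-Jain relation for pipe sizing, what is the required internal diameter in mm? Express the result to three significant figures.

Swamee-Jain (Type III): D = 0.66·[ε^1.25·(LQ²/(gh_f))^4.75 + ν·Q^9.4·(L/(gh_f))^5.2]^0.04
LQ²/(gh_f) = 1.344; L/(gh_f) = 13.13
Term 1 = ε^1.25·(…)^4.75 = 1.11×10^-6; Term 2 = ν·Q^9.4·(…)^5.2 = 1.67×10^-5
D = 0.66·(1.11×10^-6 + 1.67×10^-5)^0.04 = 0.4262 m = 426 mm
Check: V = 2.24 m/s, Re = 8.31×10^5, f = 0.01226, h_f = 19.5 m ≈ 20.5 m ✓

D ≈ 426 mm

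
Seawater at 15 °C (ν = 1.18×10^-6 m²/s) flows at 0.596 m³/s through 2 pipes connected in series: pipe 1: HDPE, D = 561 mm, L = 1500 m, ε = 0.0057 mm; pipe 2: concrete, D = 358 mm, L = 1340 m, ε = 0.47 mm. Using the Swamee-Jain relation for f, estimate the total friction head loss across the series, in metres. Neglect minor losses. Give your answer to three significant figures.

Pipe 1: V = 2.411 m/s, Re = 1.15×10^6, ε/D = 1.02×10^-5, f = 0.01162, h_1 = f(L/D)V²/2g = 9.204 m
Pipe 2: V = 5.921 m/s, Re = 1.80×10^6, ε/D = 0.00131, f = 0.02120, h_2 = f(L/D)V²/2g = 141.8 m
Series → Q common, losses add: H = Σh = 151.0 m

H ≈ 151 m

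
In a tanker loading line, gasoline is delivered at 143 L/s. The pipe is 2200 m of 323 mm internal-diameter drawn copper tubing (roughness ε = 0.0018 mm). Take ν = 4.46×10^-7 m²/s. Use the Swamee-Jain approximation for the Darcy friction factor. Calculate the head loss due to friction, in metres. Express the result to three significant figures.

V = 4Q/(πD²) = 4·0.143/(π·0.323²) = 1.745 m/s
Re = VD/ν = 1.745·0.323/4.46×10^-7 = 1.26×10^6 → turbulent
ε/D = 0.0018/323 = 5.57×10^-6
Swamee-Jain: f = 0.01132
h_f = f(L/D)V²/(2g) = 0.01132·(2200/0.323)·1.745²/(2·9.81) = 11.97 m

h_f ≈ 12.0 m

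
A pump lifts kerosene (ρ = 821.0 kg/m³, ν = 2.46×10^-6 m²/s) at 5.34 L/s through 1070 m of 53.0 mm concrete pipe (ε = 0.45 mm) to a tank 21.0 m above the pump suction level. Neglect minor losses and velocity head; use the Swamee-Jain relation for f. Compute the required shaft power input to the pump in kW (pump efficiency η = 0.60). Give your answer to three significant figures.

P_shaft ≈ 17.7 kW

V = 4Q/(πD²) = 2.420 m/s; Re = 5.21×10^4; ε/D = 0.00849; f = 0.03751
h_f = f(L/D)V²/2g = 226.1 m
Total head H = z + h_f = 21.0 + 226.1 = 247.1 m
P_hyd = ρgQH = 821.0·9.81·0.00534·247.1 = 10.63 kW
P_shaft = P_hyd/η = 10.63/0.60 = 17.72 kW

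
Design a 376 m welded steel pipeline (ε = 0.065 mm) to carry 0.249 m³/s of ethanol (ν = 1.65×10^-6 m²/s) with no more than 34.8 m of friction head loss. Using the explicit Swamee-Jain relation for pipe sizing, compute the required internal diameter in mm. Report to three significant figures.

Swamee-Jain (Type III): D = 0.66·[ε^1.25·(LQ²/(gh_f))^4.75 + ν·Q^9.4·(L/(gh_f))^5.2]^0.04
LQ²/(gh_f) = 0.06829; L/(gh_f) = 1.101
Term 1 = ε^1.25·(…)^4.75 = 1.70×10^-11; Term 2 = ν·Q^9.4·(…)^5.2 = 5.75×10^-12
D = 0.66·(1.70×10^-11 + 5.75×10^-12)^0.04 = 0.2476 m = 248 mm
Check: V = 5.17 m/s, Re = 7.76×10^5, f = 0.01561, h_f = 32.3 m ≈ 34.8 m ✓

D ≈ 248 mm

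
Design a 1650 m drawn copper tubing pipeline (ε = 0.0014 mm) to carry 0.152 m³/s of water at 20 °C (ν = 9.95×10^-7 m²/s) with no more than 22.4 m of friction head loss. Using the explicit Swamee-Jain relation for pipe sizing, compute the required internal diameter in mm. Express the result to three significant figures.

Swamee-Jain (Type III): D = 0.66·[ε^1.25·(LQ²/(gh_f))^4.75 + ν·Q^9.4·(L/(gh_f))^5.2]^0.04
LQ²/(gh_f) = 0.1735; L/(gh_f) = 7.509
Term 1 = ε^1.25·(…)^4.75 = 1.17×10^-11; Term 2 = ν·Q^9.4·(…)^5.2 = 7.25×10^-10
D = 0.66·(1.17×10^-11 + 7.25×10^-10)^0.04 = 0.2846 m = 285 mm
Check: V = 2.39 m/s, Re = 6.83×10^5, f = 0.01249, h_f = 21.1 m ≈ 22.4 m ✓

D ≈ 285 mm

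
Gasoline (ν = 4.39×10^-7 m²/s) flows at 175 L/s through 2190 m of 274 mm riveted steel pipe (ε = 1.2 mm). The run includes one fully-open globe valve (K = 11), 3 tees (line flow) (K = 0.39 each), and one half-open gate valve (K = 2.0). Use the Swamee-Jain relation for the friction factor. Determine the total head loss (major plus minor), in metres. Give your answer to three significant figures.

V = 4Q/(πD²) = 2.968 m/s; V²/2g = 0.4489 m
Re = 1.85×10^6, ε/D = 0.00438 → f = 0.02928 (Swamee-Jain)
Major: h_f = f(L/D)·V²/2g = 0.02928·7993·0.4489 = 105.1 m
Minor: ΣK = 14.2; h_m = ΣK·V²/2g = 6.362 m
Total H_L = 105.1 + 6.362 = 111.4 m

H_L ≈ 111 m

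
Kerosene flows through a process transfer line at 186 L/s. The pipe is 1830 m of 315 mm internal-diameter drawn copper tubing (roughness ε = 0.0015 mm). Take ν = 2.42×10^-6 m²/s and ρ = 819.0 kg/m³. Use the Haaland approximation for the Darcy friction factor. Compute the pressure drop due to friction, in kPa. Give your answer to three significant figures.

Δp ≈ 194 kPa

V = 4Q/(πD²) = 4·0.186/(π·0.315²) = 2.387 m/s
Re = VD/ν = 2.387·0.315/2.42×10^-6 = 3.11×10^5 → turbulent
ε/D = 0.0015/315 = 4.76×10^-6
Haaland: f = 0.01429
h_f = f(L/D)V²/(2g) = 0.01429·(1830/0.315)·2.387²/(2·9.81) = 24.10 m
Δp = ρg·h_f = 819.0·9.81·24.10 = 193.6 kPa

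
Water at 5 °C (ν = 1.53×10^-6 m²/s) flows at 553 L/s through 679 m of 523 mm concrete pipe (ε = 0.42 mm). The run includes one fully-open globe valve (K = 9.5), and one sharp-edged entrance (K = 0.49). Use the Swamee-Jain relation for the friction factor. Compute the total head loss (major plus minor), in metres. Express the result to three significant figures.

V = 4Q/(πD²) = 2.574 m/s; V²/2g = 0.3377 m
Re = 8.80×10^5, ε/D = 8.03×10^-4 → f = 0.01913 (Swamee-Jain)
Major: h_f = f(L/D)·V²/2g = 0.01913·1298·0.3377 = 8.388 m
Minor: ΣK = 9.99; h_m = ΣK·V²/2g = 3.374 m
Total H_L = 8.388 + 3.374 = 11.76 m

H_L ≈ 11.8 m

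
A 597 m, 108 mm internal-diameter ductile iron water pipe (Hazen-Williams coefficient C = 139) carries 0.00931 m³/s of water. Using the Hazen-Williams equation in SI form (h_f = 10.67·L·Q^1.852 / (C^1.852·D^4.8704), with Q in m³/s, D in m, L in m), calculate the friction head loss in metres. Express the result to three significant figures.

h_f ≈ 6.04 m

h_f = 10.67·597·0.00931^1.852 / (139^1.852·0.108^4.8704) = 6.045 m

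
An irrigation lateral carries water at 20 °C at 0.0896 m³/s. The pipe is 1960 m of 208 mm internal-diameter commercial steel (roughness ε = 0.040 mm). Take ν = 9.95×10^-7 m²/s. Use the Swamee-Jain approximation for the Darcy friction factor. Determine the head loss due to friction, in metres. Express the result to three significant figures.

h_f ≈ 51.1 m

V = 4Q/(πD²) = 4·0.0896/(π·0.208²) = 2.637 m/s
Re = VD/ν = 2.637·0.208/9.95×10^-7 = 5.51×10^5 → turbulent
ε/D = 0.040/208 = 1.92×10^-4
Swamee-Jain: f = 0.01531
h_f = f(L/D)V²/(2g) = 0.01531·(1960/0.208)·2.637²/(2·9.81) = 51.13 m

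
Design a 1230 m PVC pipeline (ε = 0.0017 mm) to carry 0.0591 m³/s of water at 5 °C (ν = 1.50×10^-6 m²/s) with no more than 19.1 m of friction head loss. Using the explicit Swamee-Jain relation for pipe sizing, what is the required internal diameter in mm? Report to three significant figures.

Swamee-Jain (Type III): D = 0.66·[ε^1.25·(LQ²/(gh_f))^4.75 + ν·Q^9.4·(L/(gh_f))^5.2]^0.04
LQ²/(gh_f) = 0.02293; L/(gh_f) = 6.565
Term 1 = ε^1.25·(…)^4.75 = 1.00×10^-15; Term 2 = ν·Q^9.4·(…)^5.2 = 7.56×10^-14
D = 0.66·(1.00×10^-15 + 7.56×10^-14)^0.04 = 0.1972 m = 197 mm
Check: V = 1.93 m/s, Re = 2.54×10^5, f = 0.01492, h_f = 17.8 m ≈ 19.1 m ✓

D ≈ 197 mm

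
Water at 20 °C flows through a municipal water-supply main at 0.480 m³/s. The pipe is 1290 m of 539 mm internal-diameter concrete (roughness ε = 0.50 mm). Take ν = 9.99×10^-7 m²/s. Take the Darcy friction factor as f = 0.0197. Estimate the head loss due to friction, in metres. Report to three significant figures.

V = 4Q/(πD²) = 4·0.480/(π·0.539²) = 2.104 m/s
h_f = f(L/D)V²/(2g) = 0.01970·(1290/0.539)·2.104²/(2·9.81) = 10.63 m

h_f ≈ 10.6 m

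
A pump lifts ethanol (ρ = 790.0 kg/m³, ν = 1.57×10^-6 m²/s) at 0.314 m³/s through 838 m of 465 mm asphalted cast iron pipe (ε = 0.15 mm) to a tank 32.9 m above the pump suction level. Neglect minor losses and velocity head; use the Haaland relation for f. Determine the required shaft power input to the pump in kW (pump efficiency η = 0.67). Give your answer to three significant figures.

V = 4Q/(πD²) = 1.849 m/s; Re = 5.48×10^5; ε/D = 3.23×10^-4; f = 0.01625
h_f = f(L/D)V²/2g = 5.101 m
Total head H = z + h_f = 32.9 + 5.101 = 38.00 m
P_hyd = ρgQH = 790.0·9.81·0.314·38.00 = 92.48 kW
P_shaft = P_hyd/η = 92.48/0.67 = 138.0 kW

P_shaft ≈ 138 kW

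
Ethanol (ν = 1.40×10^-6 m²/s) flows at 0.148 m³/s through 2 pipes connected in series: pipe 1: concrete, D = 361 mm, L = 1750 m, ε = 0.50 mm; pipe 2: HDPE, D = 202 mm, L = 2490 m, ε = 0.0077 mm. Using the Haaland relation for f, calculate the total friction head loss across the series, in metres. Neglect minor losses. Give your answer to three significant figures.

Pipe 1: V = 1.446 m/s, Re = 3.73×10^5, ε/D = 0.00139, f = 0.02189, h_1 = f(L/D)V²/2g = 11.31 m
Pipe 2: V = 4.618 m/s, Re = 6.66×10^5, ε/D = 3.81×10^-5, f = 0.01298, h_2 = f(L/D)V²/2g = 173.9 m
Series → Q common, losses add: H = Σh = 185.2 m

H ≈ 185 m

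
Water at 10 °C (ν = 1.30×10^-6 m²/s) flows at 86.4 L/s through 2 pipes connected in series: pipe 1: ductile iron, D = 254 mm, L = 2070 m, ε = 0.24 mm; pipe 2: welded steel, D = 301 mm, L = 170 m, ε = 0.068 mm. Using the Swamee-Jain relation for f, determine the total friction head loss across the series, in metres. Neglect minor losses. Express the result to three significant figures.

H ≈ 25.4 m

Pipe 1: V = 1.705 m/s, Re = 3.33×10^5, ε/D = 9.45×10^-4, f = 0.02042, h_1 = f(L/D)V²/2g = 24.66 m
Pipe 2: V = 1.214 m/s, Re = 2.81×10^5, ε/D = 2.26×10^-4, f = 0.01663, h_2 = f(L/D)V²/2g = 0.7057 m
Series → Q common, losses add: H = Σh = 25.36 m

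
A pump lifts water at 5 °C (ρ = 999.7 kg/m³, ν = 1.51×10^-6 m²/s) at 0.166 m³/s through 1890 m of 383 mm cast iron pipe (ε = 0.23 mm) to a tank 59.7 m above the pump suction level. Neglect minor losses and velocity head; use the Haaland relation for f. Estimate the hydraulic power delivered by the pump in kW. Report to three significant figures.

P_hyd ≈ 113 kW

V = 4Q/(πD²) = 1.441 m/s; Re = 3.65×10^5; ε/D = 6.01×10^-4; f = 0.01844
h_f = f(L/D)V²/2g = 9.628 m
Total head H = z + h_f = 59.7 + 9.628 = 69.33 m
P_hyd = ρgQH = 999.7·9.81·0.166·69.33 = 112.9 kW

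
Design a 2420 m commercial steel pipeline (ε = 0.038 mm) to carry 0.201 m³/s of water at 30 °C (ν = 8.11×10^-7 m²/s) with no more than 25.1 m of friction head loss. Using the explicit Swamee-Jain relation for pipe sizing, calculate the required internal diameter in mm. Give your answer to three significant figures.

D ≈ 342 mm

Swamee-Jain (Type III): D = 0.66·[ε^1.25·(LQ²/(gh_f))^4.75 + ν·Q^9.4·(L/(gh_f))^5.2]^0.04
LQ²/(gh_f) = 0.3971; L/(gh_f) = 9.828
Term 1 = ε^1.25·(…)^4.75 = 3.71×10^-8; Term 2 = ν·Q^9.4·(…)^5.2 = 3.31×10^-8
D = 0.66·(3.71×10^-8 + 3.31×10^-8)^0.04 = 0.3415 m = 342 mm
Check: V = 2.19 m/s, Re = 9.24×10^5, f = 0.01376, h_f = 23.9 m ≈ 25.1 m ✓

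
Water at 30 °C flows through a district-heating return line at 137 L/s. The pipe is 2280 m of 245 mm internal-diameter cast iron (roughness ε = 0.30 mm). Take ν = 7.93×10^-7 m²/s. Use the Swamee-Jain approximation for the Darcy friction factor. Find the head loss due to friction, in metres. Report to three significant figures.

V = 4Q/(πD²) = 4·0.137/(π·0.245²) = 2.906 m/s
Re = VD/ν = 2.906·0.245/7.93×10^-7 = 8.98×10^5 → turbulent
ε/D = 0.30/245 = 0.00122
Swamee-Jain: f = 0.02102
h_f = f(L/D)V²/(2g) = 0.02102·(2280/0.245)·2.906²/(2·9.81) = 84.21 m

h_f ≈ 84.2 m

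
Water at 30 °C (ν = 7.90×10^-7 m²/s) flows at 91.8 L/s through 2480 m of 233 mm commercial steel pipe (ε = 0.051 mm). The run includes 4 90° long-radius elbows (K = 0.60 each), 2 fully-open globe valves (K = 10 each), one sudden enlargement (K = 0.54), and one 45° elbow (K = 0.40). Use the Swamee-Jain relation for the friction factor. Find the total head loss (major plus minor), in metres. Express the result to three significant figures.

V = 4Q/(πD²) = 2.153 m/s; V²/2g = 0.2363 m
Re = 6.35×10^5, ε/D = 2.19×10^-4 → f = 0.01540 (Swamee-Jain)
Major: h_f = f(L/D)·V²/2g = 0.01540·10644·0.2363 = 38.73 m
Minor: ΣK = 23.3; h_m = ΣK·V²/2g = 5.514 m
Total H_L = 38.73 + 5.514 = 44.24 m

H_L ≈ 44.2 m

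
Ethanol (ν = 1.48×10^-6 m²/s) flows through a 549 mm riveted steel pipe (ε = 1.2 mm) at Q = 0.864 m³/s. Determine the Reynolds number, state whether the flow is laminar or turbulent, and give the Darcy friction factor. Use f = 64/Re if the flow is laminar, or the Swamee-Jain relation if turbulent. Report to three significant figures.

Re ≈ 1.35×10^6; turbulent; f ≈ 0.0242

V = 4Q/(πD²) = 3.650 m/s
Re = VD/ν = 3.650·0.549/1.48×10^-6 = 1.35×10^6
Re > 4000 → turbulent; ε/D = 0.00219
Swamee-Jain: f = 0.02417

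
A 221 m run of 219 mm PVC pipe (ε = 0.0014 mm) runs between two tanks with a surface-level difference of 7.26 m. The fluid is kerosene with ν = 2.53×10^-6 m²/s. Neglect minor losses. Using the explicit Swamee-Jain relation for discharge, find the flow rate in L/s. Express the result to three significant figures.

Q ≈ 116 L/s

Swamee-Jain (Type II): Q = -0.965·√(gD⁵h_f/L)·ln[ε/(3.7D) + √(3.17ν²L/(gD³h_f))]
√(gD⁵h_f/L) = √(9.81·0.219⁵·7.26/221) = 0.01274
ε/(3.7D) = 1.73×10^-6; √(3.17ν²L/(gD³h_f)) = 7.74×10^-5
Q = -0.965·0.01274·ln(7.915×10^-5) = 0.1161 m³/s
Check: V = 3.08 m/s, Re = 2.67×10^5, f = 0.01477, h_f = 7.22 m ≈ 7.26 m ✓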